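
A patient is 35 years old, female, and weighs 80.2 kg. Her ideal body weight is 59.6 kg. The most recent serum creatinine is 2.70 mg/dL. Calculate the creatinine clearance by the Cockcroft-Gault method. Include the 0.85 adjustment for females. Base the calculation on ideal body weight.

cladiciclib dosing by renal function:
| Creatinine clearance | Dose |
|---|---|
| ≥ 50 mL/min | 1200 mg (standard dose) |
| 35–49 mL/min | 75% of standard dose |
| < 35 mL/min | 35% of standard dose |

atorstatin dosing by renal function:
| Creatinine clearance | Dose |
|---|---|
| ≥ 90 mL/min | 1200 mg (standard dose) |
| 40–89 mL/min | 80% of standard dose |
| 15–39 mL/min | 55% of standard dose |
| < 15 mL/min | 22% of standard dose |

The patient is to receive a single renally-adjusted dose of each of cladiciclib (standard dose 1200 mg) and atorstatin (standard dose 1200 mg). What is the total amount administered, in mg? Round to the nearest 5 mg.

1080 mg

CrCl = (140 − 35) × 59.6 / (72 × 2.7) × 0.85 = 6258.0 / 194.40 × 0.85 ≈ 27.4 mL/min
CrCl ≈ 27 mL/min.
cladiciclib: < 35 mL/min → 35% of 1200 mg = 420 mg.
atorstatin: 15–39 mL/min → 55% of 1200 mg = 660 mg.
Total = 420 + 660 = 1080 mg.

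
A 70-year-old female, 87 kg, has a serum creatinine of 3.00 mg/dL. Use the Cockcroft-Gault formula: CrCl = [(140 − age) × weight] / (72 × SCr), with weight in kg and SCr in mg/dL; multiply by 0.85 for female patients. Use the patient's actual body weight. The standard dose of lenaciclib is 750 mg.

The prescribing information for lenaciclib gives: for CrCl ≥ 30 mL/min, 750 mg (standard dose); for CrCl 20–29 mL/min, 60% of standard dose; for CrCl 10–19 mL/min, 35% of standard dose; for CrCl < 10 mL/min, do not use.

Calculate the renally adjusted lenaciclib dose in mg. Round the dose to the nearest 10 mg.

450 mg

CrCl = (140 − 70) × 87 / (72 × 3) × 0.85 = 6090.0 / 216.00 × 0.85 ≈ 24.0 mL/min
CrCl ≈ 24 mL/min → bracket 20–29 mL/min.
60% of 750 mg = 450 mg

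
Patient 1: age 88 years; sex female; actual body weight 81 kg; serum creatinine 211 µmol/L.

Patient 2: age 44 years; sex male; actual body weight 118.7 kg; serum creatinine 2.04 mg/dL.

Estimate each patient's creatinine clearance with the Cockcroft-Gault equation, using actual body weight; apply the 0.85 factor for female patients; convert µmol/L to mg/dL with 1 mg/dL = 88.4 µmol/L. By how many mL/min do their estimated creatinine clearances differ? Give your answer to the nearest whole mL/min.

57 mL/min

Patient 1: SCr = 211 / 88.4 = 2.387 mg/dL
Patient 1: CrCl = (140 − 88) × 81 / (72 × 2.387) × 0.85 = 4212.0 / 171.86 × 0.85 ≈ 20.8 mL/min
Patient 2: CrCl = (140 − 44) × 118.7 / (72 × 2.04) = 11395.2 / 146.88 ≈ 77.6 mL/min
|20.8 − 77.6| = 56.8 mL/min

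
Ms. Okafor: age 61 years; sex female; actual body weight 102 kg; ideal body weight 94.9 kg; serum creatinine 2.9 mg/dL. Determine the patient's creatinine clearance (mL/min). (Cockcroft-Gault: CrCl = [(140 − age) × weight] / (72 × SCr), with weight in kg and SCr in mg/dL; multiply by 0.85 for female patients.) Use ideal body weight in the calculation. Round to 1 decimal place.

30.5 mL/min

CrCl = (140 − 61) × 94.9 / (72 × 2.9) × 0.85 = 7497.1 / 208.80 × 0.85 ≈ 30.5 mL/min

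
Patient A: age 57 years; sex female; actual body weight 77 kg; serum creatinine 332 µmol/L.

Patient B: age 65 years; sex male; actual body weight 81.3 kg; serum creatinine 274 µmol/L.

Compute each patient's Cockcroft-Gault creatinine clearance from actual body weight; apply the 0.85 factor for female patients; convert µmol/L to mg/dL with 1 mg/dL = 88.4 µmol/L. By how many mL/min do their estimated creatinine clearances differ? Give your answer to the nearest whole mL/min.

Patient A: SCr = 332 / 88.4 = 3.756 mg/dL
Patient A: CrCl = (140 − 57) × 77 / (72 × 3.756) × 0.85 = 6391.0 / 270.43 × 0.85 ≈ 20.1 mL/min
Patient B: SCr = 274 / 88.4 = 3.1 mg/dL
Patient B: CrCl = (140 − 65) × 81.3 / (72 × 3.1) = 6097.5 / 223.20 ≈ 27.3 mL/min
|20.1 − 27.3| = 7.2 mL/min

7 mL/min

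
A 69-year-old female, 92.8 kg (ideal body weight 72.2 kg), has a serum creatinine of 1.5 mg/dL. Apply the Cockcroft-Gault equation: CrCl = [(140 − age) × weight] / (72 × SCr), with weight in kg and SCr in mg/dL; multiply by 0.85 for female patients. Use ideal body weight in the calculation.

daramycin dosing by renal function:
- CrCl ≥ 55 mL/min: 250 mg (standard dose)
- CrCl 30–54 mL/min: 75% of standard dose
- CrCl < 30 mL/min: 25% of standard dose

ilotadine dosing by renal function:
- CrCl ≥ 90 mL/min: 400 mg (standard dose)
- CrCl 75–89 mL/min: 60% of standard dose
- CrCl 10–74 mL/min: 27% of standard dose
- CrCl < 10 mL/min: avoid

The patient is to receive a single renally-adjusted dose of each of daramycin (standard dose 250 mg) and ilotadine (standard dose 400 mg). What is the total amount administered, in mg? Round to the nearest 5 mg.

295 mg

CrCl = (140 − 69) × 72.2 / (72 × 1.5) × 0.85 = 5126.2 / 108.00 × 0.85 ≈ 40.3 mL/min
CrCl ≈ 40 mL/min.
daramycin: 30–54 mL/min → 75% of 250 mg = 187.5 mg.
ilotadine: 10–74 mL/min → 27% of 400 mg = 108 mg.
Total = 187.5 + 108 = 295.5 mg.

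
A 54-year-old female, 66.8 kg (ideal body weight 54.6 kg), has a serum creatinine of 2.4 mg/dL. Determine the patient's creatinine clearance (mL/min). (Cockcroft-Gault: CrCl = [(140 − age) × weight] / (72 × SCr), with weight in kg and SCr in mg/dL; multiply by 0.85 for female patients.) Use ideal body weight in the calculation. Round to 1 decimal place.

23.1 mL/min

CrCl = (140 − 54) × 54.6 / (72 × 2.4) × 0.85 = 4695.6 / 172.80 × 0.85 ≈ 23.1 mL/min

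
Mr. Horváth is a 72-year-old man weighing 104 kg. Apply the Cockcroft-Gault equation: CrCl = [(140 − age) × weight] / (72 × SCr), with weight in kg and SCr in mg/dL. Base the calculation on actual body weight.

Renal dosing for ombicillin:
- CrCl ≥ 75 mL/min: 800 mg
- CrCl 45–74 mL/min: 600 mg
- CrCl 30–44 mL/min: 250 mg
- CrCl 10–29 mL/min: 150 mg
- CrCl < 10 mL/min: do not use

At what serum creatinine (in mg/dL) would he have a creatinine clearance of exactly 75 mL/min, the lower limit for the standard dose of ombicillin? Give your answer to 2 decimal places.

1.31 mg/dL

Standard dose requires CrCl ≥ 75 mL/min.
Set (140 − 72) × 104 / (72 × SCr) = 75
SCr = (140 − 72) × 104 / (72 × 75) = 1.310 mg/dL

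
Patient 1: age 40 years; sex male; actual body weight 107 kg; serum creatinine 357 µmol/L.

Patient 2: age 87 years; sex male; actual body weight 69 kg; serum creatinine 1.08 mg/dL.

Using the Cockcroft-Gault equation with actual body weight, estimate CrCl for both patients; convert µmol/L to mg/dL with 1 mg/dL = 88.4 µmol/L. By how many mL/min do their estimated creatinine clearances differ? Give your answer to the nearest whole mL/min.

10 mL/min

Patient 1: SCr = 357 / 88.4 = 4.038 mg/dL
Patient 1: CrCl = (140 − 40) × 107 / (72 × 4.038) = 10700.0 / 290.74 ≈ 36.8 mL/min
Patient 2: CrCl = (140 − 87) × 69 / (72 × 1.08) = 3657.0 / 77.76 ≈ 47.0 mL/min
|36.8 − 47.0| = 10.2 mL/min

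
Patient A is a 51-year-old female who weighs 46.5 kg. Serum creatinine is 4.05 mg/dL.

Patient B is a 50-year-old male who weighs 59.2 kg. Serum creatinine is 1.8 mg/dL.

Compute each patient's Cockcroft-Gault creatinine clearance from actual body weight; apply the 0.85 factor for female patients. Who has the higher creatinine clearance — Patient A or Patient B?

Patient B

Patient A: CrCl = (140 − 51) × 46.5 / (72 × 4.05) × 0.85 = 4138.5 / 291.60 × 0.85 ≈ 12.1 mL/min
Patient B: CrCl = (140 − 50) × 59.2 / (72 × 1.8) = 5328.0 / 129.60 ≈ 41.1 mL/min
12.1 vs 41.1 mL/min → Patient B is higher.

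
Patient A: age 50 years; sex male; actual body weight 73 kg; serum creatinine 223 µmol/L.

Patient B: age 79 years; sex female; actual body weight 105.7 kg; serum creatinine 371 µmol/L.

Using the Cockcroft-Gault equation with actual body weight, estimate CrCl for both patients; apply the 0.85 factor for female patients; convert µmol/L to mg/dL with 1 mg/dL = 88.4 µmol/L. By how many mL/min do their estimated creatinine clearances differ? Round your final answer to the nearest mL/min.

18 mL/min

Patient A: SCr = 223 / 88.4 = 2.523 mg/dL
Patient A: CrCl = (140 − 50) × 73 / (72 × 2.523) = 6570.0 / 181.66 ≈ 36.2 mL/min
Patient B: SCr = 371 / 88.4 = 4.197 mg/dL
Patient B: CrCl = (140 − 79) × 105.7 / (72 × 4.197) × 0.85 = 6447.7 / 302.18 × 0.85 ≈ 18.1 mL/min
|36.2 − 18.1| = 18.1 mL/min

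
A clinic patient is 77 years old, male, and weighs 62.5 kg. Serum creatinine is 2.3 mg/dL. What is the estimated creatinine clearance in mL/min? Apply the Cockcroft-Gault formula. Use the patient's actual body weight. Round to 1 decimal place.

CrCl = (140 − 77) × 62.5 / (72 × 2.3) = 3937.5 / 165.60 ≈ 23.8 mL/min

23.8 mL/min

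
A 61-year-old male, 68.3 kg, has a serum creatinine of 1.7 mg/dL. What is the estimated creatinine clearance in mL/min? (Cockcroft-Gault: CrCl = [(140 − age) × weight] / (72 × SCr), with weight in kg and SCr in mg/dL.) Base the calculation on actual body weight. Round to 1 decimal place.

CrCl = (140 − 61) × 68.3 / (72 × 1.7) = 5395.7 / 122.40 ≈ 44.1 mL/min

44.1 mL/min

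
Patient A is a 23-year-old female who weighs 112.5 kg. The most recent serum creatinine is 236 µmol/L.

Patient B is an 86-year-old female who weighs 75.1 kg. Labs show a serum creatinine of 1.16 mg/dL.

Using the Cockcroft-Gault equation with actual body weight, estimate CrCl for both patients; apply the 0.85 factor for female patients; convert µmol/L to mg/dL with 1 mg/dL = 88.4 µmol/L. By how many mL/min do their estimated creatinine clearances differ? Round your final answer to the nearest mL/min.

17 mL/min

Patient A: SCr = 236 / 88.4 = 2.67 mg/dL
Patient A: CrCl = (140 − 23) × 112.5 / (72 × 2.67) × 0.85 = 13162.5 / 192.24 × 0.85 ≈ 58.2 mL/min
Patient B: CrCl = (140 − 86) × 75.1 / (72 × 1.16) × 0.85 = 4055.4 / 83.52 × 0.85 ≈ 41.3 mL/min
|58.2 − 41.3| = 16.9 mL/min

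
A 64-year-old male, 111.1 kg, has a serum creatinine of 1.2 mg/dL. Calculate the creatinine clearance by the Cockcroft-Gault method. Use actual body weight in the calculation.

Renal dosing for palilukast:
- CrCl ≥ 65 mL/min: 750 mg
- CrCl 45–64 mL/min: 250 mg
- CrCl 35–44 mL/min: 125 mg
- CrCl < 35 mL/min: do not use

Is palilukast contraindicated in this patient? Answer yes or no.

CrCl = (140 − 64) × 111.1 / (72 × 1.2) = 8443.6 / 86.40 ≈ 97.7 mL/min
CrCl ≈ 98 mL/min, which is ≥ 35 mL/min.

no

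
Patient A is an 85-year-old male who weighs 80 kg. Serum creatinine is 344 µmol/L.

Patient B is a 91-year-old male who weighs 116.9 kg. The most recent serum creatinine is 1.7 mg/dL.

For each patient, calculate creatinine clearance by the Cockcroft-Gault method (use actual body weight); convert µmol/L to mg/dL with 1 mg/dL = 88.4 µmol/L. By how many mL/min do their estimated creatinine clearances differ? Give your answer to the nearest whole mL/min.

31 mL/min

Patient A: SCr = 344 / 88.4 = 3.891 mg/dL
Patient A: CrCl = (140 − 85) × 80 / (72 × 3.891) = 4400.0 / 280.15 ≈ 15.7 mL/min
Patient B: CrCl = (140 − 91) × 116.9 / (72 × 1.7) = 5728.1 / 122.40 ≈ 46.8 mL/min
|15.7 − 46.8| = 31.1 mL/min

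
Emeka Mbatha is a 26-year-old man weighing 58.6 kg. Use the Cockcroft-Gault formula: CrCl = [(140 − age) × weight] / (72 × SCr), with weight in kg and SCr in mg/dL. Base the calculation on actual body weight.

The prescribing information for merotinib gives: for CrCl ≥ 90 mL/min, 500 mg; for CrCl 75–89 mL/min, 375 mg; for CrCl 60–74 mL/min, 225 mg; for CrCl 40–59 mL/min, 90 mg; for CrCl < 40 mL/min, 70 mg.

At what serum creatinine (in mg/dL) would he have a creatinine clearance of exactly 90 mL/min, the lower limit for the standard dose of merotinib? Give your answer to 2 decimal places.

1.03 mg/dL

Standard dose requires CrCl ≥ 90 mL/min.
Set (140 − 26) × 58.6 / (72 × SCr) = 90
SCr = (140 − 26) × 58.6 / (72 × 90) = 1.031 mg/dL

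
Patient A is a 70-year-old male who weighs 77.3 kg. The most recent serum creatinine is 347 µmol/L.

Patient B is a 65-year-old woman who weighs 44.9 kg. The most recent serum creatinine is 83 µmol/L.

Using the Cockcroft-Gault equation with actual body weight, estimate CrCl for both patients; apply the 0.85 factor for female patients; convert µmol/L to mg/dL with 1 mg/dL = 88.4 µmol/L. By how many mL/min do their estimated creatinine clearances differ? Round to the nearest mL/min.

23 mL/min

Patient A: SCr = 347 / 88.4 = 3.925 mg/dL
Patient A: CrCl = (140 − 70) × 77.3 / (72 × 3.925) = 5411.0 / 282.60 ≈ 19.1 mL/min
Patient B: SCr = 83 / 88.4 = 0.939 mg/dL
Patient B: CrCl = (140 − 65) × 44.9 / (72 × 0.939) × 0.85 = 3367.5 / 67.61 × 0.85 ≈ 42.3 mL/min
|19.1 − 42.3| = 23.2 mL/min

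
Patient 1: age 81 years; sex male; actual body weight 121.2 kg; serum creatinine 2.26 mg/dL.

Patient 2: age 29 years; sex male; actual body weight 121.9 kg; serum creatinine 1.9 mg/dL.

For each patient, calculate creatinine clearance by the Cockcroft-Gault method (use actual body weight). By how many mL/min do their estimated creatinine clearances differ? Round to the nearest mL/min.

55 mL/min

Patient 1: CrCl = (140 − 81) × 121.2 / (72 × 2.26) = 7150.8 / 162.72 ≈ 43.9 mL/min
Patient 2: CrCl = (140 − 29) × 121.9 / (72 × 1.9) = 13530.9 / 136.80 ≈ 98.9 mL/min
|43.9 − 98.9| = 55.0 mL/min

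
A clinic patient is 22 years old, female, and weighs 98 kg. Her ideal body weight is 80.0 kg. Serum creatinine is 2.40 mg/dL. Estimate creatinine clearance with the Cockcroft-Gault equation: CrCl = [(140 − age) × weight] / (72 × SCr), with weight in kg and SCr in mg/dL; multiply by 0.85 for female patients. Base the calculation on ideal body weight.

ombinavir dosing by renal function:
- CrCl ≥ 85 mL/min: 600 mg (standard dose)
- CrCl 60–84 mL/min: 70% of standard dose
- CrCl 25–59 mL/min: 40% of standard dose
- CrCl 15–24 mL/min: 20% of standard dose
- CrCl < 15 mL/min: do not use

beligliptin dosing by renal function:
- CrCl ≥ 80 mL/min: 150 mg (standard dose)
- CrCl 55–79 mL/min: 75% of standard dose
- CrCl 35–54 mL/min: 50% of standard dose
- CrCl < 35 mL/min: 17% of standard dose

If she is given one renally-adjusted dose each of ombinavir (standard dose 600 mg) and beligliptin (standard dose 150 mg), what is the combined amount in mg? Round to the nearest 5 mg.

315 mg

CrCl = (140 − 22) × 80 / (72 × 2.4) × 0.85 = 9440.0 / 172.80 × 0.85 ≈ 46.4 mL/min
CrCl ≈ 46 mL/min.
ombinavir: 25–59 mL/min → 40% of 600 mg = 240 mg.
beligliptin: 35–54 mL/min → 50% of 150 mg = 75 mg.
Total = 240 + 75 = 315 mg.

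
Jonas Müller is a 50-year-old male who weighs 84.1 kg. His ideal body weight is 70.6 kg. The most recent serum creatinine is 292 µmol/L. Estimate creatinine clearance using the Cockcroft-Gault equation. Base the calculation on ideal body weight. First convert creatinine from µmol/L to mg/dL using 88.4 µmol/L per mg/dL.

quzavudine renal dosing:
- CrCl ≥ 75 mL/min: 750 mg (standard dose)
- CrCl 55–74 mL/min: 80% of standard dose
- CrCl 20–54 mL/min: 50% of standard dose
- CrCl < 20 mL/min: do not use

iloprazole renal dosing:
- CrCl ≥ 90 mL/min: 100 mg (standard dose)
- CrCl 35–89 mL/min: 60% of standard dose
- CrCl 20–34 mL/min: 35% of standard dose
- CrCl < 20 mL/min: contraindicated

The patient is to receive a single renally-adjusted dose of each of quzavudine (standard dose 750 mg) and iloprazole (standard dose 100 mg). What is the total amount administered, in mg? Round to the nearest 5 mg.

410 mg

SCr = 292 / 88.4 = 3.303 mg/dL
CrCl = (140 − 50) × 70.6 / (72 × 3.303) = 6354.0 / 237.82 ≈ 26.7 mL/min
CrCl ≈ 27 mL/min.
quzavudine: 20–54 mL/min → 50% of 750 mg = 375 mg.
iloprazole: 20–34 mL/min → 35% of 100 mg = 35 mg.
Total = 375 + 35 = 410 mg.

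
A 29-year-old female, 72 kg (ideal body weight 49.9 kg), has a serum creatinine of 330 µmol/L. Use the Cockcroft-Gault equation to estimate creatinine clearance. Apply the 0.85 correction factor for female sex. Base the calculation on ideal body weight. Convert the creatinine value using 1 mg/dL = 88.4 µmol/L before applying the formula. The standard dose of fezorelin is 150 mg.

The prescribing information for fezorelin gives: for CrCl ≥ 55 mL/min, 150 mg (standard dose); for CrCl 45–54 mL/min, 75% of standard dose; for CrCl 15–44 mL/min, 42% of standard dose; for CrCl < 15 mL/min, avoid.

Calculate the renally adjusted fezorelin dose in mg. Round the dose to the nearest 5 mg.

SCr = 330 / 88.4 = 3.733 mg/dL
CrCl = (140 − 29) × 49.9 / (72 × 3.733) × 0.85 = 5538.9 / 268.78 × 0.85 ≈ 17.5 mL/min
CrCl ≈ 18 mL/min → bracket 15–44 mL/min.
42% of 150 mg = 63 mg → 65 mg

65 mg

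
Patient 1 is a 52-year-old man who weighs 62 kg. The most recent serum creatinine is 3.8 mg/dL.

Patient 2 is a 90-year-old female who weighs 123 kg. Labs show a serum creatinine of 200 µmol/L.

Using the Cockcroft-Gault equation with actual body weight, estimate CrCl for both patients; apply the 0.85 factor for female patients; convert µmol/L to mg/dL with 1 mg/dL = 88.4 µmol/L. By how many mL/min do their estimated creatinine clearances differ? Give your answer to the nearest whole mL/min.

Patient 1: CrCl = (140 − 52) × 62 / (72 × 3.8) = 5456.0 / 273.60 ≈ 19.9 mL/min
Patient 2: SCr = 200 / 88.4 = 2.262 mg/dL
Patient 2: CrCl = (140 − 90) × 123 / (72 × 2.262) × 0.85 = 6150.0 / 162.86 × 0.85 ≈ 32.1 mL/min
|19.9 − 32.1| = 12.2 mL/min

12 mL/min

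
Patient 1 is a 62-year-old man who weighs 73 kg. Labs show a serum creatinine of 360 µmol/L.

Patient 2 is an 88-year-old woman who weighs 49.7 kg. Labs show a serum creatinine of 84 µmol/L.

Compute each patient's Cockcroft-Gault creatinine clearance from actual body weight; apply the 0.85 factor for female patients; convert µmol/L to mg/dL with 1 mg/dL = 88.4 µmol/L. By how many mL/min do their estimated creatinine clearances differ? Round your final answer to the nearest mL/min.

Patient 1: SCr = 360 / 88.4 = 4.072 mg/dL
Patient 1: CrCl = (140 − 62) × 73 / (72 × 4.072) = 5694.0 / 293.18 ≈ 19.4 mL/min
Patient 2: SCr = 84 / 88.4 = 0.95 mg/dL
Patient 2: CrCl = (140 − 88) × 49.7 / (72 × 0.95) × 0.85 = 2584.4 / 68.40 × 0.85 ≈ 32.1 mL/min
|19.4 − 32.1| = 12.7 mL/min

13 mL/min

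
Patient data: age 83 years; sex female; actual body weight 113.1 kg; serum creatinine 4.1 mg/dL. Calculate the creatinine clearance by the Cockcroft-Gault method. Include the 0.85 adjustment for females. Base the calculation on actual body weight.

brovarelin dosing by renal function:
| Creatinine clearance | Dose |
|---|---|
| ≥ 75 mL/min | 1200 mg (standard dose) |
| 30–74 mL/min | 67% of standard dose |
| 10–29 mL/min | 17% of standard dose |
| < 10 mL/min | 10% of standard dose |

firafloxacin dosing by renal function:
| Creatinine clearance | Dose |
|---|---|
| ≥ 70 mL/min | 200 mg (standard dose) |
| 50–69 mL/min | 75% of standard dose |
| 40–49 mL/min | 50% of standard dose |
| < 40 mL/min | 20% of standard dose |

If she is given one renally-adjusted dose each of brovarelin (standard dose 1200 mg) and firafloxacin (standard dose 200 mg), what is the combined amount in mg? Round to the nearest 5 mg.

245 mg

CrCl = (140 − 83) × 113.1 / (72 × 4.1) × 0.85 = 6446.7 / 295.20 × 0.85 ≈ 18.6 mL/min
CrCl ≈ 19 mL/min.
brovarelin: 10–29 mL/min → 17% of 1200 mg = 204 mg.
firafloxacin: < 40 mL/min → 20% of 200 mg = 40 mg.
Total = 204 + 40 = 244 mg.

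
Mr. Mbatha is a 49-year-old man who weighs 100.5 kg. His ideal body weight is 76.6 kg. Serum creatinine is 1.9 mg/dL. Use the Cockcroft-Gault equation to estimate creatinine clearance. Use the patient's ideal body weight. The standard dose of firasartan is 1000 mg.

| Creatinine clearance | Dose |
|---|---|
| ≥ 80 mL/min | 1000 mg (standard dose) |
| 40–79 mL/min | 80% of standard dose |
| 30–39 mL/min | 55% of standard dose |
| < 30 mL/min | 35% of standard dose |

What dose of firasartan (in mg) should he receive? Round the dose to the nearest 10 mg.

CrCl = (140 − 49) × 76.6 / (72 × 1.9) = 6970.6 / 136.80 ≈ 51.0 mL/min
CrCl ≈ 51 mL/min → bracket 40–79 mL/min.
80% of 1000 mg = 800 mg

800 mg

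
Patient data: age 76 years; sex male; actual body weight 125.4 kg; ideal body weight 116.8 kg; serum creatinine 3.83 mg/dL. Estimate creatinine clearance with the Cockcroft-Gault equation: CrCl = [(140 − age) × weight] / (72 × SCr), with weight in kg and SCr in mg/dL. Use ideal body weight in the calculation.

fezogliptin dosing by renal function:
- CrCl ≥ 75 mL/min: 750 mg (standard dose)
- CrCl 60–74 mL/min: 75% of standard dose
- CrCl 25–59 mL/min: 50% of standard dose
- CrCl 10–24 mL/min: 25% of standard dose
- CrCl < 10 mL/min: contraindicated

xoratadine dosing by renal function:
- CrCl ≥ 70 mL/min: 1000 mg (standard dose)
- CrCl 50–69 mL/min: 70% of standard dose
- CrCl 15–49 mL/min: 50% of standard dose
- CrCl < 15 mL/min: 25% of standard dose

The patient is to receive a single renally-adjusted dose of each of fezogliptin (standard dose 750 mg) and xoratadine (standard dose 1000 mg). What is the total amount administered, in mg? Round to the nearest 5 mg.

875 mg

CrCl = (140 − 76) × 116.8 / (72 × 3.83) = 7475.2 / 275.76 ≈ 27.1 mL/min
CrCl ≈ 27 mL/min.
fezogliptin: 25–59 mL/min → 50% of 750 mg = 375 mg.
xoratadine: 15–49 mL/min → 50% of 1000 mg = 500 mg.
Total = 375 + 500 = 875 mg.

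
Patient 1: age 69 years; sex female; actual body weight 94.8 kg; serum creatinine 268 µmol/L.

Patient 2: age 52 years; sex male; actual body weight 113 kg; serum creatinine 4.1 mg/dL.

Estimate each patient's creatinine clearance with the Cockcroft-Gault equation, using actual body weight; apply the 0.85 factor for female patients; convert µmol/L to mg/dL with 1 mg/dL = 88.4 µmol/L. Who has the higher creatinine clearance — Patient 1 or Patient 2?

Patient 2

Patient 1: SCr = 268 / 88.4 = 3.032 mg/dL
Patient 1: CrCl = (140 − 69) × 94.8 / (72 × 3.032) × 0.85 = 6730.8 / 218.30 × 0.85 ≈ 26.2 mL/min
Patient 2: CrCl = (140 − 52) × 113 / (72 × 4.1) = 9944.0 / 295.20 ≈ 33.7 mL/min
26.2 vs 33.7 mL/min → Patient 2 is higher.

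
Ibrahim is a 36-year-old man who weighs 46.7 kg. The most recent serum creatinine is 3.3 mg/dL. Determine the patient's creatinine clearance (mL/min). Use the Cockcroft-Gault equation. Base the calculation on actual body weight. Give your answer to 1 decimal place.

CrCl = (140 − 36) × 46.7 / (72 × 3.3) = 4856.8 / 237.60 ≈ 20.4 mL/min

20.4 mL/min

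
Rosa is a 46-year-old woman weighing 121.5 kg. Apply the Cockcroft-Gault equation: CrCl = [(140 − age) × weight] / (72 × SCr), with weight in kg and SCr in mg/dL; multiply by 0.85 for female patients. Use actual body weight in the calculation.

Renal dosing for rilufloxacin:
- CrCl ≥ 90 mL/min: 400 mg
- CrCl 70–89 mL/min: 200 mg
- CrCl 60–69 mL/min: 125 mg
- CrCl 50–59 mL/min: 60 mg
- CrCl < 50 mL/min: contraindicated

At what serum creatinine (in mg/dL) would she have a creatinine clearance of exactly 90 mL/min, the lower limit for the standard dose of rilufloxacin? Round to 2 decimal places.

Standard dose requires CrCl ≥ 90 mL/min.
Set (140 − 46) × 121.5 × 0.85 / (72 × SCr) = 90
SCr = (140 − 46) × 121.5 × 0.85 / (72 × 90) = 1.498 mg/dL

1.50 mg/dL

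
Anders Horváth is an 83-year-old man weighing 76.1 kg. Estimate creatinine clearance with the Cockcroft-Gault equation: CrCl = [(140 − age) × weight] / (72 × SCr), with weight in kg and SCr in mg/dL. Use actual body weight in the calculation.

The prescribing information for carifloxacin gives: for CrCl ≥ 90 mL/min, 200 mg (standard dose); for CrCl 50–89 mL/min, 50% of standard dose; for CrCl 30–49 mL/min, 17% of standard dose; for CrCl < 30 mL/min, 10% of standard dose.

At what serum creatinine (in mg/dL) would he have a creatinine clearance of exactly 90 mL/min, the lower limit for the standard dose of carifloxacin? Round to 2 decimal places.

0.67 mg/dL

Standard dose requires CrCl ≥ 90 mL/min.
Set (140 − 83) × 76.1 / (72 × SCr) = 90
SCr = (140 − 83) × 76.1 / (72 × 90) = 0.669 mg/dL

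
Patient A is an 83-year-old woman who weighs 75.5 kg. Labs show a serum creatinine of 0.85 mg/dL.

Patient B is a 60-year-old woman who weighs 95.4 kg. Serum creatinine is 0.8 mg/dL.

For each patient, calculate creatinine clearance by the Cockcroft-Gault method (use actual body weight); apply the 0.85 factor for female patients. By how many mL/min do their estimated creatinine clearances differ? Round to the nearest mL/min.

Patient A: CrCl = (140 − 83) × 75.5 / (72 × 0.85) × 0.85 = 4303.5 / 61.20 × 0.85 ≈ 59.8 mL/min
Patient B: CrCl = (140 − 60) × 95.4 / (72 × 0.8) × 0.85 = 7632.0 / 57.60 × 0.85 ≈ 112.6 mL/min
|59.8 − 112.6| = 52.8 mL/min

53 mL/min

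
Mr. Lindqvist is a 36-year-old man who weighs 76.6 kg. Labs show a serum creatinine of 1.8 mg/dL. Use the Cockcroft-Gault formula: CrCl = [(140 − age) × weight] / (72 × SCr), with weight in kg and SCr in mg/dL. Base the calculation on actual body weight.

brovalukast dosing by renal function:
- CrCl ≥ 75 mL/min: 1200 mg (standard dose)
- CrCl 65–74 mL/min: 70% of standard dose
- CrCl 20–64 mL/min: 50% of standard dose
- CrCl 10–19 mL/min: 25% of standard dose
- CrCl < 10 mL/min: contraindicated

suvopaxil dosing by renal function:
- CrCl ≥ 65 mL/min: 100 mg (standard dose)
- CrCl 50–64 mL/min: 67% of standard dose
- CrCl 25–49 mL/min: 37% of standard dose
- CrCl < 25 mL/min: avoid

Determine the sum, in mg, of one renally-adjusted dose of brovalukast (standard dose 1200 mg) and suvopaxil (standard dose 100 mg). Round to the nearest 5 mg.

CrCl = (140 − 36) × 76.6 / (72 × 1.8) = 7966.4 / 129.60 ≈ 61.5 mL/min
CrCl ≈ 61 mL/min.
brovalukast: 20–64 mL/min → 50% of 1200 mg = 600 mg.
suvopaxil: 50–64 mL/min → 67% of 100 mg = 67 mg.
Total = 600 + 67 = 667 mg.

665 mg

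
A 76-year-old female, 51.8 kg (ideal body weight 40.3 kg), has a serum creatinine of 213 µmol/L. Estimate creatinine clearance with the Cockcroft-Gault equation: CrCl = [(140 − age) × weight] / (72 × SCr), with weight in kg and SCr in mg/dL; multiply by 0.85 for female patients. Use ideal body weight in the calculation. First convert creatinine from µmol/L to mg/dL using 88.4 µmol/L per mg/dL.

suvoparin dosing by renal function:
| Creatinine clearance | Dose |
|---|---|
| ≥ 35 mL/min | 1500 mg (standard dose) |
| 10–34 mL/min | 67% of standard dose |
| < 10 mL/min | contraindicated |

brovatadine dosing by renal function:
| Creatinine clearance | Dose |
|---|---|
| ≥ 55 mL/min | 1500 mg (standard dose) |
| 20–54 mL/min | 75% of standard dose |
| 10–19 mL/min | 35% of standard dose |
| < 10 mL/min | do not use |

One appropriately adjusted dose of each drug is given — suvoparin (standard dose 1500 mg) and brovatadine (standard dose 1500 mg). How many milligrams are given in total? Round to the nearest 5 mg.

1530 mg

SCr = 213 / 88.4 = 2.41 mg/dL
CrCl = (140 − 76) × 40.3 / (72 × 2.41) × 0.85 = 2579.2 / 173.52 × 0.85 ≈ 12.6 mL/min
CrCl ≈ 13 mL/min.
suvoparin: 10–34 mL/min → 67% of 1500 mg = 1005 mg.
brovatadine: 10–19 mL/min → 35% of 1500 mg = 525 mg.
Total = 1005 + 525 = 1530 mg.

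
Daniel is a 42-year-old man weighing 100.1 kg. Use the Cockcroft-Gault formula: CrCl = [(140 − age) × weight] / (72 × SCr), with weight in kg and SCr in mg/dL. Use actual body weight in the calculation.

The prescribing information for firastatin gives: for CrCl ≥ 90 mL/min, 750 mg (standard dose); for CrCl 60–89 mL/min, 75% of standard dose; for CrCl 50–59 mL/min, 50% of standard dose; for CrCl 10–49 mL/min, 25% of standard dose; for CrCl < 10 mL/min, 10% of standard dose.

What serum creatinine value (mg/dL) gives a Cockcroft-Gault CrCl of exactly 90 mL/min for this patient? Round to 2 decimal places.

1.51 mg/dL

Standard dose requires CrCl ≥ 90 mL/min.
Set (140 − 42) × 100.1 / (72 × SCr) = 90
SCr = (140 − 42) × 100.1 / (72 × 90) = 1.514 mg/dL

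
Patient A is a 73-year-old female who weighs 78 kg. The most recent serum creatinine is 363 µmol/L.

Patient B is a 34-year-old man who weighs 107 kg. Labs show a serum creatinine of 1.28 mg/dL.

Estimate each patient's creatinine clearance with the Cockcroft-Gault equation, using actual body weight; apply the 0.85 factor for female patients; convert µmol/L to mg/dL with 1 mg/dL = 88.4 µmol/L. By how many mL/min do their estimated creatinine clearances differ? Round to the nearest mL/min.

Patient A: SCr = 363 / 88.4 = 4.106 mg/dL
Patient A: CrCl = (140 − 73) × 78 / (72 × 4.106) × 0.85 = 5226.0 / 295.63 × 0.85 ≈ 15.0 mL/min
Patient B: CrCl = (140 − 34) × 107 / (72 × 1.28) = 11342.0 / 92.16 ≈ 123.1 mL/min
|15.0 − 123.1| = 108.1 mL/min

108 mL/min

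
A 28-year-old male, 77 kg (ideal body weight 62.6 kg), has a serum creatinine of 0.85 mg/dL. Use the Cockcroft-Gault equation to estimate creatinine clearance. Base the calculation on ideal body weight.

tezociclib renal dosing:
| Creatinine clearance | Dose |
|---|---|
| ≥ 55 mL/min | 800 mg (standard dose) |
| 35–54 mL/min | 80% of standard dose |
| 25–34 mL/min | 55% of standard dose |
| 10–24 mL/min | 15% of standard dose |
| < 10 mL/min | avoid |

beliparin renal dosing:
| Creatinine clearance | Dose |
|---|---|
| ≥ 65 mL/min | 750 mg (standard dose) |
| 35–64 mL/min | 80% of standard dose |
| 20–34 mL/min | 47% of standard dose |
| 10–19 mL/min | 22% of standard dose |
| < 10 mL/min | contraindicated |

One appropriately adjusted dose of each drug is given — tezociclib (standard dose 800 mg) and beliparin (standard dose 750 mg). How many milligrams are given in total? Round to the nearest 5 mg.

1550 mg

CrCl = (140 − 28) × 62.6 / (72 × 0.85) = 7011.2 / 61.20 ≈ 114.6 mL/min
CrCl ≈ 115 mL/min.
tezociclib: ≥ 55 mL/min → 100% of 800 mg = 800 mg.
beliparin: ≥ 65 mL/min → 100% of 750 mg = 750 mg.
Total = 800 + 750 = 1550 mg.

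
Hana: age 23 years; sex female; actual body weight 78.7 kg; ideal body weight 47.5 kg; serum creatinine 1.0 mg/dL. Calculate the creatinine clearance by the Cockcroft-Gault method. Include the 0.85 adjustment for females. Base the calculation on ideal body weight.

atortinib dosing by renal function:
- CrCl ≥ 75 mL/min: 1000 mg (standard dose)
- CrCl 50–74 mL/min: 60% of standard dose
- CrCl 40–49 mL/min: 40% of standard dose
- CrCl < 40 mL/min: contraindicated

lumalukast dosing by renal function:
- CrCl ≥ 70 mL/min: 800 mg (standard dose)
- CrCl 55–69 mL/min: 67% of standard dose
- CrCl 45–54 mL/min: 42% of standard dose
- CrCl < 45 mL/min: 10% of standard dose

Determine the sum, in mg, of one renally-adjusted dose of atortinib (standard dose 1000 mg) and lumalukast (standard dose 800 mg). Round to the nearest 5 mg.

CrCl = (140 − 23) × 47.5 / (72 × 1) × 0.85 = 5557.5 / 72.00 × 0.85 ≈ 65.6 mL/min
CrCl ≈ 66 mL/min.
atortinib: 50–74 mL/min → 60% of 1000 mg = 600 mg.
lumalukast: 55–69 mL/min → 67% of 800 mg = 536 mg.
Total = 600 + 536 = 1136 mg.

1135 mg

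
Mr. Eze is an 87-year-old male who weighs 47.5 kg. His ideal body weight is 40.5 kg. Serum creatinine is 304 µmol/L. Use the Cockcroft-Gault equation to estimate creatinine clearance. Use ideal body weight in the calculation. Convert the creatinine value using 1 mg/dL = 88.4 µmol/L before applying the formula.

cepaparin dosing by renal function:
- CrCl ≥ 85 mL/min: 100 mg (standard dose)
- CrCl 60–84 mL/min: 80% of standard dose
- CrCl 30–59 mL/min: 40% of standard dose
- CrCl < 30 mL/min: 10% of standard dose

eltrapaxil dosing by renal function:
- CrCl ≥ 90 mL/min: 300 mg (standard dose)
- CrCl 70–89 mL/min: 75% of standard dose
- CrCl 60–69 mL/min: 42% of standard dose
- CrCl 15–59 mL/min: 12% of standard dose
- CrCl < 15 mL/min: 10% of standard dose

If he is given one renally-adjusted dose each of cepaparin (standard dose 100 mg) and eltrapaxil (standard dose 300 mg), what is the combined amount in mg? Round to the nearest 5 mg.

40 mg

SCr = 304 / 88.4 = 3.439 mg/dL
CrCl = (140 − 87) × 40.5 / (72 × 3.439) = 2146.5 / 247.61 ≈ 8.7 mL/min
CrCl ≈ 9 mL/min.
cepaparin: < 30 mL/min → 10% of 100 mg = 10 mg.
eltrapaxil: < 15 mL/min → 10% of 300 mg = 30 mg.
Total = 10 + 30 = 40 mg.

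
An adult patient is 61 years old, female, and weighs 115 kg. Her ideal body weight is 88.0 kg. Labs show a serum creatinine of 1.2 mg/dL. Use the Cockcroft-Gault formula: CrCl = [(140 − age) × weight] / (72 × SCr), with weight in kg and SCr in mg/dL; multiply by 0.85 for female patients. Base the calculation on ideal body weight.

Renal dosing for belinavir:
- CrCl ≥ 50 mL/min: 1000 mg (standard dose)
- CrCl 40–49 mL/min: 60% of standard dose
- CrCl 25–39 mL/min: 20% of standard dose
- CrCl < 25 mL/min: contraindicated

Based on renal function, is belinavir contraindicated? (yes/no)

CrCl = (140 − 61) × 88 / (72 × 1.2) × 0.85 = 6952.0 / 86.40 × 0.85 ≈ 68.4 mL/min
CrCl ≈ 68 mL/min, which is ≥ 25 mL/min.

no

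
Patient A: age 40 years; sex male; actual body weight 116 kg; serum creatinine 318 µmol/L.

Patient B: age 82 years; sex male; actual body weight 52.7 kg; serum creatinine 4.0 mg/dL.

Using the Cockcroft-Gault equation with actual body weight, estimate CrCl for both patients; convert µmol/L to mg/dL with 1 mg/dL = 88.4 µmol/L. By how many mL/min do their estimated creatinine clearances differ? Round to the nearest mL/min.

34 mL/min

Patient A: SCr = 318 / 88.4 = 3.597 mg/dL
Patient A: CrCl = (140 − 40) × 116 / (72 × 3.597) = 11600.0 / 258.98 ≈ 44.8 mL/min
Patient B: CrCl = (140 − 82) × 52.7 / (72 × 4) = 3056.6 / 288.00 ≈ 10.6 mL/min
|44.8 − 10.6| = 34.2 mL/min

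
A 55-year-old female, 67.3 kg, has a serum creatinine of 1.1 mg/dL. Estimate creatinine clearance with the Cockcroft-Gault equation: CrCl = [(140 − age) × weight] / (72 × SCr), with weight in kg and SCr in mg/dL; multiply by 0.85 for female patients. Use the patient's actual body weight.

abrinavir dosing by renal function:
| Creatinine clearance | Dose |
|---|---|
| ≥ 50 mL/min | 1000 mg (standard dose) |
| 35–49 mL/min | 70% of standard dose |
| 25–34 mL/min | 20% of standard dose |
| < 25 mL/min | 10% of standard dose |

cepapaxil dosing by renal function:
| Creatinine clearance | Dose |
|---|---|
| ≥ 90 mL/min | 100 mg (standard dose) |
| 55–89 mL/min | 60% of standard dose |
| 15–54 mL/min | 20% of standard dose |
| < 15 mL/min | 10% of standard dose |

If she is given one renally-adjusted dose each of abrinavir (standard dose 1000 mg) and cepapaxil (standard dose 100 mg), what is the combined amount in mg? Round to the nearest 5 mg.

CrCl = (140 − 55) × 67.3 / (72 × 1.1) × 0.85 = 5720.5 / 79.20 × 0.85 ≈ 61.4 mL/min
CrCl ≈ 61 mL/min.
abrinavir: ≥ 50 mL/min → 100% of 1000 mg = 1000 mg.
cepapaxil: 55–89 mL/min → 60% of 100 mg = 60 mg.
Total = 1000 + 60 = 1060 mg.

1060 mg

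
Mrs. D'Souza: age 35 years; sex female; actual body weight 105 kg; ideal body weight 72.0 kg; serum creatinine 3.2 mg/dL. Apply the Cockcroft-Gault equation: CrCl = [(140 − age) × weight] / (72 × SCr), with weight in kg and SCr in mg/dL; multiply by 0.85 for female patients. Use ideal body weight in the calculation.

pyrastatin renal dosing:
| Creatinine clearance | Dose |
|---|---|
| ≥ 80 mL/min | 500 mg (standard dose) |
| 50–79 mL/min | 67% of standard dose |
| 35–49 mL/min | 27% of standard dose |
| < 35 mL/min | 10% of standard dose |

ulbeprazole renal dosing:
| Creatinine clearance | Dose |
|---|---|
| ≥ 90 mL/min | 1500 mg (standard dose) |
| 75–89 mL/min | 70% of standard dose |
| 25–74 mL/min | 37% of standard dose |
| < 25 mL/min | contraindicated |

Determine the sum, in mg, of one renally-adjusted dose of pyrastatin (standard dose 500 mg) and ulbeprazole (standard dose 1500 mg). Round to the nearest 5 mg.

605 mg

CrCl = (140 − 35) × 72 / (72 × 3.2) × 0.85 = 7560.0 / 230.40 × 0.85 ≈ 27.9 mL/min
CrCl ≈ 28 mL/min.
pyrastatin: < 35 mL/min → 10% of 500 mg = 50 mg.
ulbeprazole: 25–74 mL/min → 37% of 1500 mg = 555 mg.
Total = 50 + 555 = 605 mg.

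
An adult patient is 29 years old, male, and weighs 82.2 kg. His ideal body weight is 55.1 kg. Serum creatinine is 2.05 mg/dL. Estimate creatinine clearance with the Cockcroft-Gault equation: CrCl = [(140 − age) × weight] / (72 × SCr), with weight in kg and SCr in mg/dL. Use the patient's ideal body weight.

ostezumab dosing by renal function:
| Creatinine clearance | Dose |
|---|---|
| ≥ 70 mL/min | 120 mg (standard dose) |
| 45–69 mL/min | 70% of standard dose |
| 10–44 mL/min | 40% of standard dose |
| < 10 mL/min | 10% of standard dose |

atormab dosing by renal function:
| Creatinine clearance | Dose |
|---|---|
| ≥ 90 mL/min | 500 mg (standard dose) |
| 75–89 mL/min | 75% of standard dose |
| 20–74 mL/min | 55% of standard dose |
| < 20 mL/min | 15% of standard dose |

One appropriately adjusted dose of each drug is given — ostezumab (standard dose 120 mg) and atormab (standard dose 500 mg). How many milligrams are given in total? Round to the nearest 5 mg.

CrCl = (140 − 29) × 55.1 / (72 × 2.05) = 6116.1 / 147.60 ≈ 41.4 mL/min
CrCl ≈ 41 mL/min.
ostezumab: 10–44 mL/min → 40% of 120 mg = 48 mg.
atormab: 20–74 mL/min → 55% of 500 mg = 275 mg.
Total = 48 + 275 = 323 mg.

325 mg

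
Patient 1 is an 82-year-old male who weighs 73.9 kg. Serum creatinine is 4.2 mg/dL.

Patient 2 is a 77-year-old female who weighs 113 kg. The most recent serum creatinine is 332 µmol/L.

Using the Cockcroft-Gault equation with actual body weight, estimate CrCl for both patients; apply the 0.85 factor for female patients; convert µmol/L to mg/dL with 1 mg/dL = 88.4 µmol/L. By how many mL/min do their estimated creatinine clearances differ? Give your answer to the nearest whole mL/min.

8 mL/min

Patient 1: CrCl = (140 − 82) × 73.9 / (72 × 4.2) = 4286.2 / 302.40 ≈ 14.2 mL/min
Patient 2: SCr = 332 / 88.4 = 3.756 mg/dL
Patient 2: CrCl = (140 − 77) × 113 / (72 × 3.756) × 0.85 = 7119.0 / 270.43 × 0.85 ≈ 22.4 mL/min
|14.2 − 22.4| = 8.2 mL/min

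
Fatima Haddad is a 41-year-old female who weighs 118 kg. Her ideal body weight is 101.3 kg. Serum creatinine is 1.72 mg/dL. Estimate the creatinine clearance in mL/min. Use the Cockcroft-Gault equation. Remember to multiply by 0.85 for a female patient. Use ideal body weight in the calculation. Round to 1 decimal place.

CrCl = (140 − 41) × 101.3 / (72 × 1.72) × 0.85 = 10028.7 / 123.84 × 0.85 ≈ 68.8 mL/min

68.8 mL/min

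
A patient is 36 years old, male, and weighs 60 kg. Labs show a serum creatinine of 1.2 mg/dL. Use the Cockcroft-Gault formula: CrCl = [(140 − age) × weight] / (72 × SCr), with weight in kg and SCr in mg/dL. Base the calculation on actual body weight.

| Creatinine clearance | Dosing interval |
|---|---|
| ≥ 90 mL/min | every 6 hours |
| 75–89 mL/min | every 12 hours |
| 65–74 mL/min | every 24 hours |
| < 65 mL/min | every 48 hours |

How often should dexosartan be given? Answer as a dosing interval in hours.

every 24 hours

CrCl = (140 − 36) × 60 / (72 × 1.2) = 6240.0 / 86.40 ≈ 72.2 mL/min
CrCl ≈ 72 mL/min → bracket 65–74 mL/min → every 24 hours.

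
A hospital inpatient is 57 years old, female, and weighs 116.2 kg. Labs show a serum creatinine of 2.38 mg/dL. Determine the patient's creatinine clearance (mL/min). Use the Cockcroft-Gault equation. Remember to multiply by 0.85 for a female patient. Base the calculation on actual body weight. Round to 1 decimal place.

CrCl = (140 − 57) × 116.2 / (72 × 2.38) × 0.85 = 9644.6 / 171.36 × 0.85 ≈ 47.8 mL/min

47.8 mL/min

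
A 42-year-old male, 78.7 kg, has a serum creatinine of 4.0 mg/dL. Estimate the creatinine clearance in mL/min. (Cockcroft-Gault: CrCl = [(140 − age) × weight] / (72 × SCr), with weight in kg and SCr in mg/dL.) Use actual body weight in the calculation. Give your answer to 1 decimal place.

CrCl = (140 − 42) × 78.7 / (72 × 4) = 7712.6 / 288.00 ≈ 26.8 mL/min

26.8 mL/min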